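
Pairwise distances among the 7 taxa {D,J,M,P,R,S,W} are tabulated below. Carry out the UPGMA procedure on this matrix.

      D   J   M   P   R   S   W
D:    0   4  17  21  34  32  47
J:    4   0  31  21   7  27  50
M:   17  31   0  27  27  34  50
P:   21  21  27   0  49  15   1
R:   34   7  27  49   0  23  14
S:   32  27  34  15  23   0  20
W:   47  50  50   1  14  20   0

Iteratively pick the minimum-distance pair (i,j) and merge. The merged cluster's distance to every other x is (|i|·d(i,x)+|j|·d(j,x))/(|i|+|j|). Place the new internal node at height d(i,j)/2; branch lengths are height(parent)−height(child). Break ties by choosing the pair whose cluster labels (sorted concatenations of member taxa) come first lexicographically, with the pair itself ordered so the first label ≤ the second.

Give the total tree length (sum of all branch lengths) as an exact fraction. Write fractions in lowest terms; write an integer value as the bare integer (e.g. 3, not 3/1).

1. join P+W (d=1) ⇒ PW; edges |P|=1/2, |W|=1/2
  updated: d(D,PW)=34, d(J,PW)=71/2, d(M,PW)=77/2, d(PW,R)=63/2, d(PW,S)=35/2
2. join D+J (d=4) ⇒ DJ; edges |D|=2, |J|=2
  updated: d(DJ,M)=24, d(DJ,PW)=139/4, d(DJ,R)=41/2, d(DJ,S)=59/2
3. join PW+S (d=35/2) ⇒ PSW; edges |PW|=33/4, |S|=35/4
  updated: d(DJ,PSW)=33, d(M,PSW)=37, d(PSW,R)=86/3
4. join DJ+R (d=41/2) ⇒ DJR; edges |DJ|=33/4, |R|=41/4
  updated: d(DJR,M)=25, d(DJR,PSW)=284/9
5. join DJR+M (d=25) ⇒ DJMR; edges |DJR|=9/4, |M|=25/2
  updated: d(DJMR,PSW)=395/12
6. join DJMR+PSW (d=395/12) ⇒ DJMPRSW; edges |DJMR|=95/24, |PSW|=185/24
final tree: ((((D:2,J:2):33/4,R:41/4):9/4,M:25/2):95/24,((P:1/2,W:1/2):33/4,S:35/4):185/24)
total length: 803/12

803/12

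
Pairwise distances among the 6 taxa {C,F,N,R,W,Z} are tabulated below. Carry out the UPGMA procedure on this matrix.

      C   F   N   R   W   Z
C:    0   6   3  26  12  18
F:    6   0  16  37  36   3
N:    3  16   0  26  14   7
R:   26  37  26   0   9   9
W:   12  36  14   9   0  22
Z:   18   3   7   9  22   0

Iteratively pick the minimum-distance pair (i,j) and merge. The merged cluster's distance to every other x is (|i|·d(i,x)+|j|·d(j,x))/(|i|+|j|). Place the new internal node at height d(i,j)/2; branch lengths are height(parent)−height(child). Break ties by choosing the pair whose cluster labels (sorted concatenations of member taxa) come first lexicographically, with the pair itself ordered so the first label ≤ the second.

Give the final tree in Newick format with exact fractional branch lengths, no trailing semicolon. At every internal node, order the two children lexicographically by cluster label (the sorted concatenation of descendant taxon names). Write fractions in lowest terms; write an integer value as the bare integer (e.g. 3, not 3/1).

(((C:3/2,N:3/2):35/8,(F:3/2,Z:3/2):35/8):11/2,(R:9/2,W:9/2):55/8)

step 1: merge (C,N) at d=3; branch lengths C→3/2, N→3/2; new cluster CN
  updated: d(CN,F)=11, d(CN,R)=26, d(CN,W)=13, d(CN,Z)=25/2
step 2: merge (F,Z) at d=3; branch lengths F→3/2, Z→3/2; new cluster FZ
  updated: d(CN,FZ)=47/4, d(FZ,R)=23, d(FZ,W)=29
step 3: merge (R,W) at d=9; branch lengths R→9/2, W→9/2; new cluster RW
  updated: d(CN,RW)=39/2, d(FZ,RW)=26
step 4: merge (CN,FZ) at d=47/4; branch lengths CN→35/8, FZ→35/8; new cluster CFNZ
  updated: d(CFNZ,RW)=91/4
step 5: merge (CFNZ,RW) at d=91/4; branch lengths CFNZ→11/2, RW→55/8; new cluster CFNRWZ
final tree: (((C:3/2,N:3/2):35/8,(F:3/2,Z:3/2):35/8):11/2,(R:9/2,W:9/2):55/8)
total length: 289/8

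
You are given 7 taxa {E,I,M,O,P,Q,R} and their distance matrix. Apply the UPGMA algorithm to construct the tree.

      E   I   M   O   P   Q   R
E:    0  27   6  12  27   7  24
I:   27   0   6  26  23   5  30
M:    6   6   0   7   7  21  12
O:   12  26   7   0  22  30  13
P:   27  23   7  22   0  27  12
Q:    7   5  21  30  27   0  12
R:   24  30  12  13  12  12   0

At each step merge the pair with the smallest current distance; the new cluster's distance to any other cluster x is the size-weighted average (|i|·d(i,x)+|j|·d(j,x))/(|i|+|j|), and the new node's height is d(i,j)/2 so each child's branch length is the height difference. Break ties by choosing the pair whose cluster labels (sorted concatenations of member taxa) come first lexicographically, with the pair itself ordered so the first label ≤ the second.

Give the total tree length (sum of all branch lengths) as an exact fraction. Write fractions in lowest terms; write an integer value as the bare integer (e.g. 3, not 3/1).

459/10

step 1: merge (I,Q) at d=5; branch lengths I→5/2, Q→5/2; new cluster IQ
  updated: d(E,IQ)=17, d(IQ,M)=27/2, d(IQ,O)=28, d(IQ,P)=25, d(IQ,R)=21
step 2: merge (E,M) at d=6; branch lengths E→3, M→3; new cluster EM
  updated: d(EM,IQ)=61/4, d(EM,O)=19/2, d(EM,P)=17, d(EM,R)=18
step 3: merge (EM,O) at d=19/2; branch lengths EM→7/4, O→19/4; new cluster EMO
  updated: d(EMO,IQ)=39/2, d(EMO,P)=56/3, d(EMO,R)=49/3
step 4: merge (P,R) at d=12; branch lengths P→6, R→6; new cluster PR
  updated: d(EMO,PR)=35/2, d(IQ,PR)=23
step 5: merge (EMO,PR) at d=35/2; branch lengths EMO→4, PR→11/4; new cluster EMOPR
  updated: d(EMOPR,IQ)=209/10
step 6: merge (EMOPR,IQ) at d=209/10; branch lengths EMOPR→17/10, IQ→159/20; new cluster EIMOPQR
final tree: ((((E:3,M:3):7/4,O:19/4):4,(P:6,R:6):11/4):17/10,(I:5/2,Q:5/2):159/20)
total length: 459/10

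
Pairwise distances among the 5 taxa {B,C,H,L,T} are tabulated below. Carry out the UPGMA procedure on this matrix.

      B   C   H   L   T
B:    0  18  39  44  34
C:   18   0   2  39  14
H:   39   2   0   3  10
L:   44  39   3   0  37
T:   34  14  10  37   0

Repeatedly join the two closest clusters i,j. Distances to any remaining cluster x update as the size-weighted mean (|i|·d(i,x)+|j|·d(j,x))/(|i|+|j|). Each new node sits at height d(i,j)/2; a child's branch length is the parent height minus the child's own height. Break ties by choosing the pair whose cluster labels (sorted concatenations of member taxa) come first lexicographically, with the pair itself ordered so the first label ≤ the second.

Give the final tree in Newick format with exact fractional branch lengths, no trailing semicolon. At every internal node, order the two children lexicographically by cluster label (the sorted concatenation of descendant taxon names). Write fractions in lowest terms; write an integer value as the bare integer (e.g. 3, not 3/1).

(B:135/8,(((C:1,H:1):5,T:6):43/6,L:79/6):89/24)

step 1: merge (C,H) at d=2; branch lengths C→1, H→1; new cluster CH
  updated: d(B,CH)=57/2, d(CH,L)=21, d(CH,T)=12
step 2: merge (CH,T) at d=12; branch lengths CH→5, T→6; new cluster CHT
  updated: d(B,CHT)=91/3, d(CHT,L)=79/3
step 3: merge (CHT,L) at d=79/3; branch lengths CHT→43/6, L→79/6; new cluster CHLT
  updated: d(B,CHLT)=135/4
step 4: merge (B,CHLT) at d=135/4; branch lengths B→135/8, CHLT→89/24; new cluster BCHLT
final tree: (B:135/8,(((C:1,H:1):5,T:6):43/6,L:79/6):89/24)
total length: 647/12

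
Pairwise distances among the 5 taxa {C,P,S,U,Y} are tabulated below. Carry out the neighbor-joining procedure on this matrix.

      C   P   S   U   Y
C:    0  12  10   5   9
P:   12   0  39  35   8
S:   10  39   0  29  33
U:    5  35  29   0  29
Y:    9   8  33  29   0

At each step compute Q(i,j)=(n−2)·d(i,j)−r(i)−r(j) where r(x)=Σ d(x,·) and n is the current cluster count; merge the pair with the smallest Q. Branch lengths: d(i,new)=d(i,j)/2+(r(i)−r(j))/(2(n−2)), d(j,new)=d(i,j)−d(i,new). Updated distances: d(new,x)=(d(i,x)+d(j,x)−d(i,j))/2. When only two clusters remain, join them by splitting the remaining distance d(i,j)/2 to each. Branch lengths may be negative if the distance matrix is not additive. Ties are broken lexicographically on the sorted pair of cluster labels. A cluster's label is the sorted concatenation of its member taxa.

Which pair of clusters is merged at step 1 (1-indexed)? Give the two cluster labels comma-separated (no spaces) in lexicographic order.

P,Y

step 1: merge (P,Y) at d=8, Q=-149; branch lengths P→13/2, Y→3/2; new cluster PY
  updated: d(C,PY)=13/2, d(PY,S)=32, d(PY,U)=28
step 2: merge (C,PY) at d=13/2, Q=-75; branch lengths C→-8, PY→29/2; new cluster CPY
  updated: d(CPY,S)=71/4, d(CPY,U)=53/4
step 3: merge (CPY,S) at d=71/4, Q=-60; branch lengths CPY→1, S→67/4; new cluster CPSY
  updated: d(CPSY,U)=49/4
step 4: merge (CPSY,U) at d=49/4; branch lengths CPSY→49/8, U→49/8; new cluster CPSUY
final tree: (((C:-8,(P:13/2,Y:3/2):29/2):1,S:67/4):49/8,U:49/8)
total length: 89/2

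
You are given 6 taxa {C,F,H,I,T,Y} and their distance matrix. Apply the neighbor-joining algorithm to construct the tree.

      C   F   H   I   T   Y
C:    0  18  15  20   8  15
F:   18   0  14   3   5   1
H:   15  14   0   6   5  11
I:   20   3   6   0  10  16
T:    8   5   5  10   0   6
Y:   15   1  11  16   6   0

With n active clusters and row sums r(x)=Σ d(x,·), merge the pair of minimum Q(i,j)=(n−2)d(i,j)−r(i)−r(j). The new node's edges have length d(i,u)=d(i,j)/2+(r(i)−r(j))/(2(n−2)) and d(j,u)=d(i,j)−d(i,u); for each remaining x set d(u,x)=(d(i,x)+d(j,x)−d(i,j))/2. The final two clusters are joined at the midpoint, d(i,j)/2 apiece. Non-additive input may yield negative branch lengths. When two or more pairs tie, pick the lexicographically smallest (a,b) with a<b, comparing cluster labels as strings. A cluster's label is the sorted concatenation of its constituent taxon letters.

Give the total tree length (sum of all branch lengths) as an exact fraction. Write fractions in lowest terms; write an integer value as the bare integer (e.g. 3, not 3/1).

iteration 1: select F,Y (d=1, Q=-86); attach at lengths (-1/2, 3/2); label the merged cluster FY
  updated: d(C,FY)=16, d(FY,H)=12, d(FY,I)=9, d(FY,T)=5
iteration 2: select H,I (d=6, Q=-65); attach at lengths (11/6, 25/6); label the merged cluster HI
  updated: d(C,HI)=29/2, d(FY,HI)=15/2, d(HI,T)=9/2
iteration 3: select C,T (d=8, Q=-40); attach at lengths (37/4, -5/4); label the merged cluster CT
  updated: d(CT,FY)=13/2, d(CT,HI)=11/2
iteration 4: select CT,FY (d=13/2, Q=-39/2); attach at lengths (9/4, 17/4); label the merged cluster CFTY
  updated: d(CFTY,HI)=13/4
iteration 5: select CFTY,HI (d=13/4); attach at lengths (13/8, 13/8); label the merged cluster CFHITY
final tree: (((C:37/4,T:-5/4):9/4,(F:-1/2,Y:3/2):17/4):13/8,(H:11/6,I:25/6):13/8)
total length: 99/4

99/4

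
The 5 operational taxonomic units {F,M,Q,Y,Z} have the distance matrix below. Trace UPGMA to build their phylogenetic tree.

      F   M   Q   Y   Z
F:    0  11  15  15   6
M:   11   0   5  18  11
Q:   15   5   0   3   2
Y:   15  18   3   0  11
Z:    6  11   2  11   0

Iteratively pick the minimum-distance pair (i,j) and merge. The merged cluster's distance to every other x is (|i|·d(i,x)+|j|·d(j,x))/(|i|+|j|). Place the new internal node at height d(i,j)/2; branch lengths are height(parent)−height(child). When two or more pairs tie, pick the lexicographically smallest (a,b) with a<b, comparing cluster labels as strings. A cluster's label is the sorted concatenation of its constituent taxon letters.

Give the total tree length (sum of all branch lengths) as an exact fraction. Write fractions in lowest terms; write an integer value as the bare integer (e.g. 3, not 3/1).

step 1: merge (Q,Z) at d=2; branch lengths Q→1, Z→1; new cluster QZ
  updated: d(F,QZ)=21/2, d(M,QZ)=8, d(QZ,Y)=7
step 2: merge (QZ,Y) at d=7; branch lengths QZ→5/2, Y→7/2; new cluster QYZ
  updated: d(F,QYZ)=12, d(M,QYZ)=34/3
step 3: merge (F,M) at d=11; branch lengths F→11/2, M→11/2; new cluster FM
  updated: d(FM,QYZ)=35/3
step 4: merge (FM,QYZ) at d=35/3; branch lengths FM→1/3, QYZ→7/3; new cluster FMQYZ
final tree: ((F:11/2,M:11/2):1/3,((Q:1,Z:1):5/2,Y:7/2):7/3)
total length: 65/3

65/3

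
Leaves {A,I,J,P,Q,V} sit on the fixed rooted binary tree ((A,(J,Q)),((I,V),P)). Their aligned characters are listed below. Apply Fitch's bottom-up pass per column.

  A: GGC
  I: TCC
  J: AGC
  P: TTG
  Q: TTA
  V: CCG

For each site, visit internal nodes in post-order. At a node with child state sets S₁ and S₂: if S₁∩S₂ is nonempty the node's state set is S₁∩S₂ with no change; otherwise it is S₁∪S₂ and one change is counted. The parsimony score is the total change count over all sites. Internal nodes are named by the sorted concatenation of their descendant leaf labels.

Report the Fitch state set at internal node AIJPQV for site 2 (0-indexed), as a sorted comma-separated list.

C,G

site 0, node JQ: J={A} ∪ Q={T} → {A,T} (+1)
site 0, node AJQ: A={G} ∪ JQ={A,T} → {A,G,T} (+1)
site 0, node IV: I={T} ∪ V={C} → {C,T} (+1)
site 0, node IPV: IV={C,T} ∩ P={T} → {T} (+0)
site 0, node AIJPQV: AJQ={A,G,T} ∩ IPV={T} → {T} (+0)
site 1, node JQ: J={G} ∪ Q={T} → {G,T} (+1)
site 1, node AJQ: A={G} ∩ JQ={G,T} → {G} (+0)
site 1, node IV: I={C} ∩ V={C} → {C} (+0)
site 1, node IPV: IV={C} ∪ P={T} → {C,T} (+1)
site 1, node AIJPQV: AJQ={G} ∪ IPV={C,T} → {C,G,T} (+1)
site 2, node JQ: J={C} ∪ Q={A} → {A,C} (+1)
site 2, node AJQ: A={C} ∩ JQ={A,C} → {C} (+0)
site 2, node IV: I={C} ∪ V={G} → {C,G} (+1)
site 2, node IPV: IV={C,G} ∩ P={G} → {G} (+0)
site 2, node AIJPQV: AJQ={C} ∪ IPV={G} → {C,G} (+1)
per-site changes: [3, 3, 3]; total = 9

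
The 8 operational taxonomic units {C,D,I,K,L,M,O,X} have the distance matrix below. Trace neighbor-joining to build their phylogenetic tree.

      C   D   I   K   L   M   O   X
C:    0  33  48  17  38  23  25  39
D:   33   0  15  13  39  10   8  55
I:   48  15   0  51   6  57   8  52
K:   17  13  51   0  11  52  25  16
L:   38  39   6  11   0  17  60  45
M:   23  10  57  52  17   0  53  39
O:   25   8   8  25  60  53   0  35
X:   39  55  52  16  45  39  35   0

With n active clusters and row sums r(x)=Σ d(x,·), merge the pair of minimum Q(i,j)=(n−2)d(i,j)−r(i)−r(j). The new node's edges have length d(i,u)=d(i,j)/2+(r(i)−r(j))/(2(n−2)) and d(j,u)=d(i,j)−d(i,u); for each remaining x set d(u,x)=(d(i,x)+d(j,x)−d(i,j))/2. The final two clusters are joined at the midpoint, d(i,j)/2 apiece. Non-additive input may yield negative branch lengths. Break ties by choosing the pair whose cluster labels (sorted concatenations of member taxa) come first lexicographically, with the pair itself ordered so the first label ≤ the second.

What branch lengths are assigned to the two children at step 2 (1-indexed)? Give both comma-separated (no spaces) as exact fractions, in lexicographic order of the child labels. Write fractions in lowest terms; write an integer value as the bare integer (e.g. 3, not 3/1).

step 1: merge (I,L) at d=6, Q=-417; branch lengths I→19/4, L→5/4; new cluster IL
  updated: d(C,IL)=40, d(D,IL)=24, d(IL,K)=28, d(IL,M)=34, d(IL,O)=31, d(IL,X)=91/2
step 2: merge (D,M) at d=10, Q=-304; branch lengths D→-9/5, M→59/5; new cluster DM
  updated: d(C,DM)=23, d(DM,IL)=24, d(DM,K)=55/2, d(DM,O)=51/2, d(DM,X)=42
step 3: merge (K,X) at d=16, Q=-227; branch lengths K→0, X→16; new cluster KX
  updated: d(C,KX)=20, d(DM,KX)=107/4, d(IL,KX)=115/4, d(KX,O)=22
step 4: merge (DM,IL) at d=24, Q=-151; branch lengths DM→95/12, IL→193/12; new cluster DILM
  updated: d(C,DILM)=39/2, d(DILM,KX)=63/4, d(DILM,O)=65/4
step 5: merge (C,KX) at d=20, Q=-329/4; branch lengths C→187/16, KX→133/16; new cluster CKX
  updated: d(CKX,DILM)=61/8, d(CKX,O)=27/2
step 6: merge (CKX,DILM) at d=61/8, Q=-299/8; branch lengths CKX→39/16, DILM→83/16; new cluster CDIKLMX
  updated: d(CDIKLMX,O)=177/16
step 7: merge (CDIKLMX,O) at d=177/16; branch lengths CDIKLMX→177/32, O→177/32; new cluster CDIKLMOX
final tree: (((C:187/16,(K:0,X:16):133/16):39/16,((D:-9/5,M:59/5):95/12,(I:19/4,L:5/4):193/12):83/16):177/32,O:177/32)
total length: 1515/16

-9/5,59/5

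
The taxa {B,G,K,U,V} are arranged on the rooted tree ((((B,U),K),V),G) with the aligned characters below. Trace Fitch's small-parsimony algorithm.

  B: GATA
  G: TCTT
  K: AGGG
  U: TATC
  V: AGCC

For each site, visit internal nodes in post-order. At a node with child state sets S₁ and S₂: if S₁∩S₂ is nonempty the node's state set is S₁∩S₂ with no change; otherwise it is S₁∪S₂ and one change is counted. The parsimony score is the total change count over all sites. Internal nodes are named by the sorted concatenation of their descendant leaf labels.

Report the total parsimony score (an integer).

10

BU@0: {G} ∪ {T} = {G,T} (union, +1)
BKU@0: {G,T} ∪ {A} = {A,G,T} (union, +1)
BKUV@0: {A,G,T} ∩ {A} = {A} (intersection, +0)
BGKUV@0: {A} ∪ {T} = {A,T} (union, +1)
BU@1: {A} ∩ {A} = {A} (intersection, +0)
BKU@1: {A} ∪ {G} = {A,G} (union, +1)
BKUV@1: {A,G} ∩ {G} = {G} (intersection, +0)
BGKUV@1: {G} ∪ {C} = {C,G} (union, +1)
BU@2: {T} ∩ {T} = {T} (intersection, +0)
BKU@2: {T} ∪ {G} = {G,T} (union, +1)
BKUV@2: {G,T} ∪ {C} = {C,G,T} (union, +1)
BGKUV@2: {C,G,T} ∩ {T} = {T} (intersection, +0)
BU@3: {A} ∪ {C} = {A,C} (union, +1)
BKU@3: {A,C} ∪ {G} = {A,C,G} (union, +1)
BKUV@3: {A,C,G} ∩ {C} = {C} (intersection, +0)
BGKUV@3: {C} ∪ {T} = {C,T} (union, +1)
per-site changes: [3, 2, 2, 3]; total = 10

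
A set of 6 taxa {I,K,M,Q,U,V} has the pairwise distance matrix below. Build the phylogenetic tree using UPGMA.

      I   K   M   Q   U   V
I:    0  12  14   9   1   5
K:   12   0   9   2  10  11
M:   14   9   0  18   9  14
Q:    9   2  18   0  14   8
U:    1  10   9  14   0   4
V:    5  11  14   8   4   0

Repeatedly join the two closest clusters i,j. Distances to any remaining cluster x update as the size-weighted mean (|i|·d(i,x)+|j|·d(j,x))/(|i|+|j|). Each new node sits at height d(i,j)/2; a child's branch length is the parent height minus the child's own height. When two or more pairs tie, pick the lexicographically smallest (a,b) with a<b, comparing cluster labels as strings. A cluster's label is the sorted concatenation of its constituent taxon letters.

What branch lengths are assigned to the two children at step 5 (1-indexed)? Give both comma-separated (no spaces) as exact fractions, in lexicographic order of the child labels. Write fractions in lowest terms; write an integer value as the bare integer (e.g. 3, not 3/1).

16/15,32/5

iteration 1: select I,U (d=1); attach at lengths (1/2, 1/2); label the merged cluster IU
  updated: d(IU,K)=11, d(IU,M)=23/2, d(IU,Q)=23/2, d(IU,V)=9/2
iteration 2: select K,Q (d=2); attach at lengths (1, 1); label the merged cluster KQ
  updated: d(IU,KQ)=45/4, d(KQ,M)=27/2, d(KQ,V)=19/2
iteration 3: select IU,V (d=9/2); attach at lengths (7/4, 9/4); label the merged cluster IUV
  updated: d(IUV,KQ)=32/3, d(IUV,M)=37/3
iteration 4: select IUV,KQ (d=32/3); attach at lengths (37/12, 13/3); label the merged cluster IKQUV
  updated: d(IKQUV,M)=64/5
iteration 5: select IKQUV,M (d=64/5); attach at lengths (16/15, 32/5); label the merged cluster IKMQUV
final tree: ((((I:1/2,U:1/2):7/4,V:9/4):37/12,(K:1,Q:1):13/3):16/15,M:32/5)
total length: 1313/60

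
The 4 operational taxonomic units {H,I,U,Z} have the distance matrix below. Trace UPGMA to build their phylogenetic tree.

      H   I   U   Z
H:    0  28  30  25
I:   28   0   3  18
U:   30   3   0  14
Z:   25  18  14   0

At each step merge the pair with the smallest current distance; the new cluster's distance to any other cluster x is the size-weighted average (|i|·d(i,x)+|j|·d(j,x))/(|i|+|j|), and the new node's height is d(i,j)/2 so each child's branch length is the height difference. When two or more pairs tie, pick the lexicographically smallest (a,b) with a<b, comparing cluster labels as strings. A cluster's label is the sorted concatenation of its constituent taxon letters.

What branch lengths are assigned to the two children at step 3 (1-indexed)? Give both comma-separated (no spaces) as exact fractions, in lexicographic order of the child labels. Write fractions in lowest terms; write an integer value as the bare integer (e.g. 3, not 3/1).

83/6,35/6

step 1: merge (I,U) at d=3; branch lengths I→3/2, U→3/2; new cluster IU
  updated: d(H,IU)=29, d(IU,Z)=16
step 2: merge (IU,Z) at d=16; branch lengths IU→13/2, Z→8; new cluster IUZ
  updated: d(H,IUZ)=83/3
step 3: merge (H,IUZ) at d=83/3; branch lengths H→83/6, IUZ→35/6; new cluster HIUZ
final tree: (H:83/6,((I:3/2,U:3/2):13/2,Z:8):35/6)
total length: 223/6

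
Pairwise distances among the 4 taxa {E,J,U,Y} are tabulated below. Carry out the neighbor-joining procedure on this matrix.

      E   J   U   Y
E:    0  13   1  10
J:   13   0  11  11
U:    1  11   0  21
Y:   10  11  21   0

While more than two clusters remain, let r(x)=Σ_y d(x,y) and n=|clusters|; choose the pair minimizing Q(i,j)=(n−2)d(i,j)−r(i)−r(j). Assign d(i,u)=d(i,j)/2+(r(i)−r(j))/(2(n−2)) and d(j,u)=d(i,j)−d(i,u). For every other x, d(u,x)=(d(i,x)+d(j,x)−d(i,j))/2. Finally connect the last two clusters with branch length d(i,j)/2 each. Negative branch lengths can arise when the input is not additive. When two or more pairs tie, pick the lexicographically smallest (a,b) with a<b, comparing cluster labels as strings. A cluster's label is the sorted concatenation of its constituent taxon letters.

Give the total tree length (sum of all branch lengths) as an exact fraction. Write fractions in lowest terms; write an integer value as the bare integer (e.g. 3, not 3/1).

iteration 1: select E,U (d=1, Q=-55); attach at lengths (-7/4, 11/4); label the merged cluster EU
  updated: d(EU,J)=23/2, d(EU,Y)=15
iteration 2: select EU,J (d=23/2, Q=-75/2); attach at lengths (31/4, 15/4); label the merged cluster EJU
  updated: d(EJU,Y)=29/4
iteration 3: select EJU,Y (d=29/4); attach at lengths (29/8, 29/8); label the merged cluster EJUY
final tree: (((E:-7/4,U:11/4):31/4,J:15/4):29/8,Y:29/8)
total length: 79/4

79/4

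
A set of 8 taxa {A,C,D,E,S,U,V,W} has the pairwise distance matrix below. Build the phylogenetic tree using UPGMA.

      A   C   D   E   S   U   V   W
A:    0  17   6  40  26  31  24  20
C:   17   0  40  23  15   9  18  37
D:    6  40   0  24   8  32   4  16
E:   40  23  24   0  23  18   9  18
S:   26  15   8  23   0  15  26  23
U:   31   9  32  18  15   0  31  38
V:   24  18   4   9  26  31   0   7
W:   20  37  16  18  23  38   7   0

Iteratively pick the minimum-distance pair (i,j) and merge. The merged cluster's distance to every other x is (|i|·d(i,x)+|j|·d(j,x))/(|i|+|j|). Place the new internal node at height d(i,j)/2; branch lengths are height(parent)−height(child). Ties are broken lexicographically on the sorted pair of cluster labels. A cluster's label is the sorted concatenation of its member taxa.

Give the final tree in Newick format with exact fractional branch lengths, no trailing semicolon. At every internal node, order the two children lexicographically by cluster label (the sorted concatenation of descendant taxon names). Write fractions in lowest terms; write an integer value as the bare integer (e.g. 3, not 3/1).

1. join D+V (d=4) ⇒ DV; edges |D|=2, |V|=2
  updated: d(A,DV)=15, d(C,DV)=29, d(DV,E)=33/2, d(DV,S)=17, d(DV,U)=63/2, d(DV,W)=23/2
2. join C+U (d=9) ⇒ CU; edges |C|=9/2, |U|=9/2
  updated: d(A,CU)=24, d(CU,DV)=121/4, d(CU,E)=41/2, d(CU,S)=15, d(CU,W)=75/2
3. join DV+W (d=23/2) ⇒ DVW; edges |DV|=15/4, |W|=23/4
  updated: d(A,DVW)=50/3, d(CU,DVW)=98/3, d(DVW,E)=17, d(DVW,S)=19
4. join CU+S (d=15) ⇒ CSU; edges |CU|=3, |S|=15/2
  updated: d(A,CSU)=74/3, d(CSU,DVW)=253/9, d(CSU,E)=64/3
5. join A+DVW (d=50/3) ⇒ ADVW; edges |A|=25/3, |DVW|=31/12
  updated: d(ADVW,CSU)=109/4, d(ADVW,E)=91/4
6. join CSU+E (d=64/3) ⇒ CESU; edges |CSU|=19/6, |E|=32/3
  updated: d(ADVW,CESU)=209/8
7. join ADVW+CESU (d=209/8) ⇒ ACDESUVW; edges |ADVW|=227/48, |CESU|=115/48
final tree: ((A:25/3,((D:2,V:2):15/4,W:23/4):31/12):227/48,(((C:9/2,U:9/2):3,S:15/2):19/6,E:32/3):115/48)
total length: 519/8

((A:25/3,((D:2,V:2):15/4,W:23/4):31/12):227/48,(((C:9/2,U:9/2):3,S:15/2):19/6,E:32/3):115/48)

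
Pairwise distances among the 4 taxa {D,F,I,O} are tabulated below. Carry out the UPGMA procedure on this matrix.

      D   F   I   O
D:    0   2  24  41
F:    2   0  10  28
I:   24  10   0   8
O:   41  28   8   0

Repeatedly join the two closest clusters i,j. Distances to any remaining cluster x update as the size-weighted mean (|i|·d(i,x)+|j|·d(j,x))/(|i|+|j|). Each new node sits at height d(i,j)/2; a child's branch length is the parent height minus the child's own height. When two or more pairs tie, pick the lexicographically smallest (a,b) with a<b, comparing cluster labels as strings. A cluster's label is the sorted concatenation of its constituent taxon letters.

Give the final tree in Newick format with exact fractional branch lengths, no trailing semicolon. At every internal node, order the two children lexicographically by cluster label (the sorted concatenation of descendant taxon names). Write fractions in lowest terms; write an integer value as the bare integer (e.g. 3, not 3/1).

1. join D+F (d=2) ⇒ DF; edges |D|=1, |F|=1
  updated: d(DF,I)=17, d(DF,O)=69/2
2. join I+O (d=8) ⇒ IO; edges |I|=4, |O|=4
  updated: d(DF,IO)=103/4
3. join DF+IO (d=103/4) ⇒ DFIO; edges |DF|=95/8, |IO|=71/8
final tree: ((D:1,F:1):95/8,(I:4,O:4):71/8)
total length: 123/4

((D:1,F:1):95/8,(I:4,O:4):71/8)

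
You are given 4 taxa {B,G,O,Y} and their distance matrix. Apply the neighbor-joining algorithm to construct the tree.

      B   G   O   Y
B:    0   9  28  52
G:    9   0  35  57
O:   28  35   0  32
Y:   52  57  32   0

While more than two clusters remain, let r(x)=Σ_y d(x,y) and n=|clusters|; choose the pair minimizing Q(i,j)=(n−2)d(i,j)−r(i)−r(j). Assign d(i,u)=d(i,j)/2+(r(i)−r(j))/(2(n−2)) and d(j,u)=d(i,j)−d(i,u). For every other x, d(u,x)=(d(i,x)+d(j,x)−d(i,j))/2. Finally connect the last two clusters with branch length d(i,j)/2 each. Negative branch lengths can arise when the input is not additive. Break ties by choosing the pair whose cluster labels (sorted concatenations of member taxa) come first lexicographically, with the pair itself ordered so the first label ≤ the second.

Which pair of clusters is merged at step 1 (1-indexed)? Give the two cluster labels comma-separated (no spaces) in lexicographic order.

B,G

iteration 1: select B,G (d=9, Q=-172); attach at lengths (3/2, 15/2); label the merged cluster BG
  updated: d(BG,O)=27, d(BG,Y)=50
iteration 2: select BG,O (d=27, Q=-109); attach at lengths (45/2, 9/2); label the merged cluster BGO
  updated: d(BGO,Y)=55/2
iteration 3: select BGO,Y (d=55/2); attach at lengths (55/4, 55/4); label the merged cluster BGOY
final tree: (((B:3/2,G:15/2):45/2,O:9/2):55/4,Y:55/4)
total length: 127/2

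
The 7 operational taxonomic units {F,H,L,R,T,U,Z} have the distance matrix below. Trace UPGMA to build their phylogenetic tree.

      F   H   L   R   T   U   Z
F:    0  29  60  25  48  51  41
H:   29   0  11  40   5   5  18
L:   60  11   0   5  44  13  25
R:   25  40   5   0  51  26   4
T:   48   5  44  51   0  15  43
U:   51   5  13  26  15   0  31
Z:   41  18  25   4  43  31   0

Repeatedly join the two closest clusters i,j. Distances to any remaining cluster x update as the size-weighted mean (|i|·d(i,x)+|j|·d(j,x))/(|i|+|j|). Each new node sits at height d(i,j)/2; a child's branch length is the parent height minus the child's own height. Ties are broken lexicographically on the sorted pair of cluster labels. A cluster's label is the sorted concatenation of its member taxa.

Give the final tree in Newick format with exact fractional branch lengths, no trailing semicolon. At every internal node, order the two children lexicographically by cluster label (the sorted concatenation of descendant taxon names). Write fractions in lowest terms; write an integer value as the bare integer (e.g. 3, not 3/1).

(F:127/6,(((H:5/2,T:5/2):5/2,U:5):187/18,(L:15/2,(R:2,Z:2):11/2):71/9):52/9)

iteration 1: select R,Z (d=4); attach at lengths (2, 2); label the merged cluster RZ
  updated: d(F,RZ)=33, d(H,RZ)=29, d(L,RZ)=15, d(RZ,T)=47, d(RZ,U)=57/2
iteration 2: select H,T (d=5); attach at lengths (5/2, 5/2); label the merged cluster HT
  updated: d(F,HT)=77/2, d(HT,L)=55/2, d(HT,RZ)=38, d(HT,U)=10
iteration 3: select HT,U (d=10); attach at lengths (5/2, 5); label the merged cluster HTU
  updated: d(F,HTU)=128/3, d(HTU,L)=68/3, d(HTU,RZ)=209/6
iteration 4: select L,RZ (d=15); attach at lengths (15/2, 11/2); label the merged cluster LRZ
  updated: d(F,LRZ)=42, d(HTU,LRZ)=277/9
iteration 5: select HTU,LRZ (d=277/9); attach at lengths (187/18, 71/9); label the merged cluster HLRTUZ
  updated: d(F,HLRTUZ)=127/3
iteration 6: select F,HLRTUZ (d=127/3); attach at lengths (127/6, 52/9); label the merged cluster FHLRTUZ
final tree: (F:127/6,(((H:5/2,T:5/2):5/2,U:5):187/18,(L:15/2,(R:2,Z:2):11/2):71/9):52/9)
total length: 1345/18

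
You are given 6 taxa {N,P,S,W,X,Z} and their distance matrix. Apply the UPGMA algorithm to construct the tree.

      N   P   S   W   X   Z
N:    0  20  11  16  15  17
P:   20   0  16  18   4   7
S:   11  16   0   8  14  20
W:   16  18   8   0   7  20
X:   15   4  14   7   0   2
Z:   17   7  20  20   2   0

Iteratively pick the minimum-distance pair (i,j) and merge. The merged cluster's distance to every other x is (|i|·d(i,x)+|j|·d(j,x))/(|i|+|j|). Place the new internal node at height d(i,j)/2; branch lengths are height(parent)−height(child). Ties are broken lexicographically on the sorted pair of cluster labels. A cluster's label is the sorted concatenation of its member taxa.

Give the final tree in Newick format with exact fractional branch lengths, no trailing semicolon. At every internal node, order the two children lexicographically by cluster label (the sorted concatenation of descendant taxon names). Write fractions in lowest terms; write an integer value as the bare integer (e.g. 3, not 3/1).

iteration 1: select X,Z (d=2); attach at lengths (1, 1); label the merged cluster XZ
  updated: d(N,XZ)=16, d(P,XZ)=11/2, d(S,XZ)=17, d(W,XZ)=27/2
iteration 2: select P,XZ (d=11/2); attach at lengths (11/4, 7/4); label the merged cluster PXZ
  updated: d(N,PXZ)=52/3, d(PXZ,S)=50/3, d(PXZ,W)=15
iteration 3: select S,W (d=8); attach at lengths (4, 4); label the merged cluster SW
  updated: d(N,SW)=27/2, d(PXZ,SW)=95/6
iteration 4: select N,SW (d=27/2); attach at lengths (27/4, 11/4); label the merged cluster NSW
  updated: d(NSW,PXZ)=49/3
iteration 5: select NSW,PXZ (d=49/3); attach at lengths (17/12, 65/12); label the merged cluster NPSWXZ
final tree: ((N:27/4,(S:4,W:4):11/4):17/12,(P:11/4,(X:1,Z:1):7/4):65/12)
total length: 185/6

((N:27/4,(S:4,W:4):11/4):17/12,(P:11/4,(X:1,Z:1):7/4):65/12)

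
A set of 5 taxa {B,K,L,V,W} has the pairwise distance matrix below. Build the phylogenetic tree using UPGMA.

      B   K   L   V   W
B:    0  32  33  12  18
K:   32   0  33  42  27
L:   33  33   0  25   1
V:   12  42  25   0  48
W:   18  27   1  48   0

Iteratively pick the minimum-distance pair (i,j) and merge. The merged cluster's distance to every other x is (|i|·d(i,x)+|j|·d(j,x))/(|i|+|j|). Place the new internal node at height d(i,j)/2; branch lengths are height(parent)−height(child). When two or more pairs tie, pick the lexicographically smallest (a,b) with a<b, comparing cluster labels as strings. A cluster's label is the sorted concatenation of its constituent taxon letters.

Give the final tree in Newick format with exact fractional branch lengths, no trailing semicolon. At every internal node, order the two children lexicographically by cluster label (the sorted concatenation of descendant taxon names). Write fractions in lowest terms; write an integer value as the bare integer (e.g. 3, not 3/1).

1. join L+W (d=1) ⇒ LW; edges |L|=1/2, |W|=1/2
  updated: d(B,LW)=51/2, d(K,LW)=30, d(LW,V)=73/2
2. join B+V (d=12) ⇒ BV; edges |B|=6, |V|=6
  updated: d(BV,K)=37, d(BV,LW)=31
3. join K+LW (d=30) ⇒ KLW; edges |K|=15, |LW|=29/2
  updated: d(BV,KLW)=33
4. join BV+KLW (d=33) ⇒ BKLVW; edges |BV|=21/2, |KLW|=3/2
final tree: ((B:6,V:6):21/2,(K:15,(L:1/2,W:1/2):29/2):3/2)
total length: 109/2

((B:6,V:6):21/2,(K:15,(L:1/2,W:1/2):29/2):3/2)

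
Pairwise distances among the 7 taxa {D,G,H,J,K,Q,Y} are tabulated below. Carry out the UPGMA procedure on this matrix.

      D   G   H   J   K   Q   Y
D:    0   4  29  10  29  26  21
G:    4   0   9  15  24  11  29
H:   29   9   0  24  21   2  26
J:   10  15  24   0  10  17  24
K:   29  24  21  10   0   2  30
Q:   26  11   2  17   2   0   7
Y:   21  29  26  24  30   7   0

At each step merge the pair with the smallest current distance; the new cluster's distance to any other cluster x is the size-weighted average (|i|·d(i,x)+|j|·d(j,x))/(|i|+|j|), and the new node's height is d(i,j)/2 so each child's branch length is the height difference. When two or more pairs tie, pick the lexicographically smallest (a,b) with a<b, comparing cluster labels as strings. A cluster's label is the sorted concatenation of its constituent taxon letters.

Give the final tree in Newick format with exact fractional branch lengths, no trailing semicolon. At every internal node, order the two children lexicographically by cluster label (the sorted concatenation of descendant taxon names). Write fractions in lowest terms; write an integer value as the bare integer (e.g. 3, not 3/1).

1. join H+Q (d=2) ⇒ HQ; edges |H|=1, |Q|=1
  updated: d(D,HQ)=55/2, d(G,HQ)=10, d(HQ,J)=41/2, d(HQ,K)=23/2, d(HQ,Y)=33/2
2. join D+G (d=4) ⇒ DG; edges |D|=2, |G|=2
  updated: d(DG,HQ)=75/4, d(DG,J)=25/2, d(DG,K)=53/2, d(DG,Y)=25
3. join J+K (d=10) ⇒ JK; edges |J|=5, |K|=5
  updated: d(DG,JK)=39/2, d(HQ,JK)=16, d(JK,Y)=27
4. join HQ+JK (d=16) ⇒ HJKQ; edges |HQ|=7, |JK|=3
  updated: d(DG,HJKQ)=153/8, d(HJKQ,Y)=87/4
5. join DG+HJKQ (d=153/8) ⇒ DGHJKQ; edges |DG|=121/16, |HJKQ|=25/16
  updated: d(DGHJKQ,Y)=137/6
6. join DGHJKQ+Y (d=137/6) ⇒ DGHJKQY; edges |DGHJKQ|=89/48, |Y|=137/12
final tree: (((D:2,G:2):121/16,((H:1,Q:1):7,(J:5,K:5):3):25/16):89/48,Y:137/12)
total length: 2323/48

(((D:2,G:2):121/16,((H:1,Q:1):7,(J:5,K:5):3):25/16):89/48,Y:137/12)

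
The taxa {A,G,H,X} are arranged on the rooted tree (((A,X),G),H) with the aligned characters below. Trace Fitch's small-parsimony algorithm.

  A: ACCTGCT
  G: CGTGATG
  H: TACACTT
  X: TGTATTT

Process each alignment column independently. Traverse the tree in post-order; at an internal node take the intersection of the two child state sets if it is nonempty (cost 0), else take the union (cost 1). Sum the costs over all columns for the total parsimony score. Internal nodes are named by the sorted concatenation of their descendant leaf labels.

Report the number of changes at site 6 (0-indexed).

[col 0] AX: children A:{A}, X:{T} ∪→ {A,T}; cost 1
[col 0] AGX: children AX:{A,T}, G:{C} ∪→ {A,C,T}; cost 1
[col 0] AGHX: children AGX:{A,C,T}, H:{T} ∩→ {T}; cost 0
[col 1] AX: children A:{C}, X:{G} ∪→ {C,G}; cost 1
[col 1] AGX: children AX:{C,G}, G:{G} ∩→ {G}; cost 0
[col 1] AGHX: children AGX:{G}, H:{A} ∪→ {A,G}; cost 1
[col 2] AX: children A:{C}, X:{T} ∪→ {C,T}; cost 1
[col 2] AGX: children AX:{C,T}, G:{T} ∩→ {T}; cost 0
[col 2] AGHX: children AGX:{T}, H:{C} ∪→ {C,T}; cost 1
[col 3] AX: children A:{T}, X:{A} ∪→ {A,T}; cost 1
[col 3] AGX: children AX:{A,T}, G:{G} ∪→ {A,G,T}; cost 1
[col 3] AGHX: children AGX:{A,G,T}, H:{A} ∩→ {A}; cost 0
[col 4] AX: children A:{G}, X:{T} ∪→ {G,T}; cost 1
[col 4] AGX: children AX:{G,T}, G:{A} ∪→ {A,G,T}; cost 1
[col 4] AGHX: children AGX:{A,G,T}, H:{C} ∪→ {A,C,G,T}; cost 1
[col 5] AX: children A:{C}, X:{T} ∪→ {C,T}; cost 1
[col 5] AGX: children AX:{C,T}, G:{T} ∩→ {T}; cost 0
[col 5] AGHX: children AGX:{T}, H:{T} ∩→ {T}; cost 0
[col 6] AX: children A:{T}, X:{T} ∩→ {T}; cost 0
[col 6] AGX: children AX:{T}, G:{G} ∪→ {G,T}; cost 1
[col 6] AGHX: children AGX:{G,T}, H:{T} ∩→ {T}; cost 0
per-site changes: [2, 2, 2, 2, 3, 1, 1]; total = 13

1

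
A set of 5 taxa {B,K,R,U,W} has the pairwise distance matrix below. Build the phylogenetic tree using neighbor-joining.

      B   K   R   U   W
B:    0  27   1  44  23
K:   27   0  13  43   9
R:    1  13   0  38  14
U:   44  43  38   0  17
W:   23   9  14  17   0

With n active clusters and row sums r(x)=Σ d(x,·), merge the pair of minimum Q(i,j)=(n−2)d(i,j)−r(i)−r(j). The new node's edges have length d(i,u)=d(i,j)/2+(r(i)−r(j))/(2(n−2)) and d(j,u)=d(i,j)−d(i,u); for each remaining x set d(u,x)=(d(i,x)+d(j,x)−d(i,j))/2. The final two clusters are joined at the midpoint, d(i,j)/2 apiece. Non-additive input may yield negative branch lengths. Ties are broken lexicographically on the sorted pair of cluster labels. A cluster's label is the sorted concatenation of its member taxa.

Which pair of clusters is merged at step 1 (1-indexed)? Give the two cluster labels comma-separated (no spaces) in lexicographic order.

B,R

step 1: merge (B,R) at d=1, Q=-158; branch lengths B→16/3, R→-13/3; new cluster BR
  updated: d(BR,K)=39/2, d(BR,U)=81/2, d(BR,W)=18
step 2: merge (BR,K) at d=39/2, Q=-221/2; branch lengths BR→91/8, K→65/8; new cluster BKR
  updated: d(BKR,U)=32, d(BKR,W)=15/4
step 3: merge (BKR,U) at d=32, Q=-211/4; branch lengths BKR→75/8, U→181/8; new cluster BKRU
  updated: d(BKRU,W)=-45/8
step 4: merge (BKRU,W) at d=-45/8; branch lengths BKRU→-45/16, W→-45/16; new cluster BKRUW
final tree: ((((B:16/3,R:-13/3):91/8,K:65/8):75/8,U:181/8):-45/16,W:-45/16)
total length: 375/8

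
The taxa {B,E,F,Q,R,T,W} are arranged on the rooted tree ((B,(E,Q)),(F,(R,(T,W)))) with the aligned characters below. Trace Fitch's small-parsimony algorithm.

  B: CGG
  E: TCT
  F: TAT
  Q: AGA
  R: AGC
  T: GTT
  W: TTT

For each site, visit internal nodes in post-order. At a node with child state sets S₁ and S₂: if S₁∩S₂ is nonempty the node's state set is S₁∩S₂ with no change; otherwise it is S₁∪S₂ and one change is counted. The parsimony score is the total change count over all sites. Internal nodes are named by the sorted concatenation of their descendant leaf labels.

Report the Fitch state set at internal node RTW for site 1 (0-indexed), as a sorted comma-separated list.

site 0, node EQ: E={T} ∪ Q={A} → {A,T} (+1)
site 0, node BEQ: B={C} ∪ EQ={A,T} → {A,C,T} (+1)
site 0, node TW: T={G} ∪ W={T} → {G,T} (+1)
site 0, node RTW: R={A} ∪ TW={G,T} → {A,G,T} (+1)
site 0, node FRTW: F={T} ∩ RTW={A,G,T} → {T} (+0)
site 0, node BEFQRTW: BEQ={A,C,T} ∩ FRTW={T} → {T} (+0)
site 1, node EQ: E={C} ∪ Q={G} → {C,G} (+1)
site 1, node BEQ: B={G} ∩ EQ={C,G} → {G} (+0)
site 1, node TW: T={T} ∩ W={T} → {T} (+0)
site 1, node RTW: R={G} ∪ TW={T} → {G,T} (+1)
site 1, node FRTW: F={A} ∪ RTW={G,T} → {A,G,T} (+1)
site 1, node BEFQRTW: BEQ={G} ∩ FRTW={A,G,T} → {G} (+0)
site 2, node EQ: E={T} ∪ Q={A} → {A,T} (+1)
site 2, node BEQ: B={G} ∪ EQ={A,T} → {A,G,T} (+1)
site 2, node TW: T={T} ∩ W={T} → {T} (+0)
site 2, node RTW: R={C} ∪ TW={T} → {C,T} (+1)
site 2, node FRTW: F={T} ∩ RTW={C,T} → {T} (+0)
site 2, node BEFQRTW: BEQ={A,G,T} ∩ FRTW={T} → {T} (+0)
per-site changes: [4, 3, 3]; total = 10

G,T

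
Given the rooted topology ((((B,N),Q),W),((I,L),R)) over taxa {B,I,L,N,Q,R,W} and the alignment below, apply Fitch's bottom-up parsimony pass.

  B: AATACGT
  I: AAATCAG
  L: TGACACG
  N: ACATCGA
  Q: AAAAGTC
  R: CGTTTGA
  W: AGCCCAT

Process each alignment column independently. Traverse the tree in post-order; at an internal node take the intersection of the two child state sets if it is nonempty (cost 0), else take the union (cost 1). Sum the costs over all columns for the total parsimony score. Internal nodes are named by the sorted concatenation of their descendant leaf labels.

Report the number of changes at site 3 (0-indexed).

4

[col 0] BN: children B:{A}, N:{A} ∩→ {A}; cost 0
[col 0] BNQ: children BN:{A}, Q:{A} ∩→ {A}; cost 0
[col 0] BNQW: children BNQ:{A}, W:{A} ∩→ {A}; cost 0
[col 0] IL: children I:{A}, L:{T} ∪→ {A,T}; cost 1
[col 0] ILR: children IL:{A,T}, R:{C} ∪→ {A,C,T}; cost 1
[col 0] BILNQRW: children BNQW:{A}, ILR:{A,C,T} ∩→ {A}; cost 0
[col 1] BN: children B:{A}, N:{C} ∪→ {A,C}; cost 1
[col 1] BNQ: children BN:{A,C}, Q:{A} ∩→ {A}; cost 0
[col 1] BNQW: children BNQ:{A}, W:{G} ∪→ {A,G}; cost 1
[col 1] IL: children I:{A}, L:{G} ∪→ {A,G}; cost 1
[col 1] ILR: children IL:{A,G}, R:{G} ∩→ {G}; cost 0
[col 1] BILNQRW: children BNQW:{A,G}, ILR:{G} ∩→ {G}; cost 0
[col 2] BN: children B:{T}, N:{A} ∪→ {A,T}; cost 1
[col 2] BNQ: children BN:{A,T}, Q:{A} ∩→ {A}; cost 0
[col 2] BNQW: children BNQ:{A}, W:{C} ∪→ {A,C}; cost 1
[col 2] IL: children I:{A}, L:{A} ∩→ {A}; cost 0
[col 2] ILR: children IL:{A}, R:{T} ∪→ {A,T}; cost 1
[col 2] BILNQRW: children BNQW:{A,C}, ILR:{A,T} ∩→ {A}; cost 0
[col 3] BN: children B:{A}, N:{T} ∪→ {A,T}; cost 1
[col 3] BNQ: children BN:{A,T}, Q:{A} ∩→ {A}; cost 0
[col 3] BNQW: children BNQ:{A}, W:{C} ∪→ {A,C}; cost 1
[col 3] IL: children I:{T}, L:{C} ∪→ {C,T}; cost 1
[col 3] ILR: children IL:{C,T}, R:{T} ∩→ {T}; cost 0
[col 3] BILNQRW: children BNQW:{A,C}, ILR:{T} ∪→ {A,C,T}; cost 1
[col 4] BN: children B:{C}, N:{C} ∩→ {C}; cost 0
[col 4] BNQ: children BN:{C}, Q:{G} ∪→ {C,G}; cost 1
[col 4] BNQW: children BNQ:{C,G}, W:{C} ∩→ {C}; cost 0
[col 4] IL: children I:{C}, L:{A} ∪→ {A,C}; cost 1
[col 4] ILR: children IL:{A,C}, R:{T} ∪→ {A,C,T}; cost 1
[col 4] BILNQRW: children BNQW:{C}, ILR:{A,C,T} ∩→ {C}; cost 0
[col 5] BN: children B:{G}, N:{G} ∩→ {G}; cost 0
[col 5] BNQ: children BN:{G}, Q:{T} ∪→ {G,T}; cost 1
[col 5] BNQW: children BNQ:{G,T}, W:{A} ∪→ {A,G,T}; cost 1
[col 5] IL: children I:{A}, L:{C} ∪→ {A,C}; cost 1
[col 5] ILR: children IL:{A,C}, R:{G} ∪→ {A,C,G}; cost 1
[col 5] BILNQRW: children BNQW:{A,G,T}, ILR:{A,C,G} ∩→ {A,G}; cost 0
[col 6] BN: children B:{T}, N:{A} ∪→ {A,T}; cost 1
[col 6] BNQ: children BN:{A,T}, Q:{C} ∪→ {A,C,T}; cost 1
[col 6] BNQW: children BNQ:{A,C,T}, W:{T} ∩→ {T}; cost 0
[col 6] IL: children I:{G}, L:{G} ∩→ {G}; cost 0
[col 6] ILR: children IL:{G}, R:{A} ∪→ {A,G}; cost 1
[col 6] BILNQRW: children BNQW:{T}, ILR:{A,G} ∪→ {A,G,T}; cost 1
per-site changes: [2, 3, 3, 4, 3, 4, 4]; total = 23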